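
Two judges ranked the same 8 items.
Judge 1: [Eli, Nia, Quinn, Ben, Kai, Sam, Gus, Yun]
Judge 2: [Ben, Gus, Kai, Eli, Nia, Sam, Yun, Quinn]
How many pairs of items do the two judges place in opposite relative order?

13 discordant pairs

Assign each item its position (1..8) in the first ordering, then rewrite the second ordering as that position sequence:
positions: Eli→1, Nia→2, Quinn→3, Ben→4, Kai→5, Sam→6, Gus→7, Yun→8
second ordering as positions: [4, 7, 5, 1, 2, 6, 8, 3]
Discordant pairs = inversions in this position sequence.
4: 1, 2, 3 → 3
7: 5, 1, 2, 6, 3 → 5
5: 1, 2, 3 → 3
1: 0
2: 0
6: 3 → 1
8: 3 → 1
3: 0
Total: 3 + 5 + 3 + 0 + 0 + 1 + 1 + 0 = 13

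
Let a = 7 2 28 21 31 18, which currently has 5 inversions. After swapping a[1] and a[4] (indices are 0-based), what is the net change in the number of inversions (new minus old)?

+5

Positions 1 and 4 hold 2 and 31; after swapping, the array is [7, 31, 28, 21, 2, 18].
Element-by-element contributions:
7: 1
31: 4
28: 3
21: 2
2: 0
18: 0
Sum: 1 + 4 + 3 + 2 + 0 + 0 = 10
Change: 10 − 5 = +5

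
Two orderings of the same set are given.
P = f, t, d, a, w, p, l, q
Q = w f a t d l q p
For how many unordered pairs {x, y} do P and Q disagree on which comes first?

Assign each item its position (1..8) in the first ordering, then rewrite the second ordering as that position sequence:
positions: f→1, t→2, d→3, a→4, w→5, p→6, l→7, q→8
second ordering as positions: [5, 1, 4, 2, 3, 7, 8, 6]
Discordant pairs = inversions in this position sequence.
5: 1, 4, 2, 3 → 4
1: 0
4: 2, 3 → 2
2: 0
3: 0
7: 6 → 1
8: 6 → 1
6: 0
Total: 4 + 0 + 2 + 0 + 0 + 1 + 1 + 0 = 8

Disagreeing pairs: 8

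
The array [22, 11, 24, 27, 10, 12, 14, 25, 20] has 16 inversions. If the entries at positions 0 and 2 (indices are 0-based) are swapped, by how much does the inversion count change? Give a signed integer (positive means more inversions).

Positions 0 and 2 hold 22 and 24; after swapping, the array is [24, 11, 22, 27, 10, 12, 14, 25, 20].
Count, for each position, how many later elements it exceeds:
24: 6
11: 1
22: 4
27: 5
10: 0
12: 0
14: 0
25: 1
20: 0
Sum: 6 + 1 + 4 + 5 + 0 + 0 + 0 + 1 + 0 = 17
Change: 17 − 16 = +1

+1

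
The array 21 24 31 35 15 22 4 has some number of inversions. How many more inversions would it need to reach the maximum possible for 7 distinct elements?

8

Maximum inversions for 7 distinct elements is C(7, 2) = 7·6/2 = 21.
Current inversions — for each element, count later smaller elements:
21: 2
24: 3
31: 3
35: 3
15: 1
22: 1
4: 0
Current total: 2 + 3 + 3 + 3 + 1 + 1 + 0 = 13
Shortfall: 21 − 13 = 8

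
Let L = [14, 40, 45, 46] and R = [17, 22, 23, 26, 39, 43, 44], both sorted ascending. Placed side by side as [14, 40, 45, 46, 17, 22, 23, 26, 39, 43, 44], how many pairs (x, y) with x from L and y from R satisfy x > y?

19 cross-inversions

For each element r of the right run, count left-run elements greater than r:
r = 17: 40, 45, 46 → 3
r = 22: 40, 45, 46 → 3
r = 23: 40, 45, 46 → 3
r = 26: 40, 45, 46 → 3
r = 39: 40, 45, 46 → 3
r = 43: 45, 46 → 2
r = 44: 45, 46 → 2
Cross-inversions: 3 + 3 + 3 + 3 + 3 + 2 + 2 = 19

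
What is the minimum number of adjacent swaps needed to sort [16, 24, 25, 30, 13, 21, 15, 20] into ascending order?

16

Each adjacent swap fixes exactly one inversion, so the minimum swap count equals the number of inversions.
Count inversions — for each element, later elements that are smaller:
16: 13, 15 → 2
24: 13, 21, 15, 20 → 4
25: 13, 21, 15, 20 → 4
30: 13, 21, 15, 20 → 4
13: none → 0
21: 15, 20 → 2
15: none → 0
20: none → 0
Total inversions: 2 + 4 + 4 + 4 + 0 + 2 + 0 + 0 = 16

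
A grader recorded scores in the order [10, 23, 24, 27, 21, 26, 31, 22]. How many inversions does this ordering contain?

Count, for each position, how many later elements it exceeds:
10 → none → 0
23 → 21, 22 → 2
24 → 21, 22 → 2
27 → 21, 26, 22 → 3
21 → none → 0
26 → 22 → 1
31 → 22 → 1
22 → none → 0
Sum: 0 + 2 + 2 + 3 + 0 + 1 + 1 + 0 = 9

9 out-of-order pairs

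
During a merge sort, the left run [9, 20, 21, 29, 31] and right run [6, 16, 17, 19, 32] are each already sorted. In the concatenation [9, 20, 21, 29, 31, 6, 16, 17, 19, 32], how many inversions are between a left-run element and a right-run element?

Take each right-half value and tally the left-half values above it:
r = 6: 9, 20, 21, 29, 31 → 5
r = 16: 20, 21, 29, 31 → 4
r = 17: 20, 21, 29, 31 → 4
r = 19: 20, 21, 29, 31 → 4
r = 32: none → 0
Cross-inversions: 5 + 4 + 4 + 4 + 0 = 17

17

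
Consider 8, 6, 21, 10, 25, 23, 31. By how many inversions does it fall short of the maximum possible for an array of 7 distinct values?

18 inversions short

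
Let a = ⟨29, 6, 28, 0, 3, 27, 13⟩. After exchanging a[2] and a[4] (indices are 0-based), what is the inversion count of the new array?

12

Positions 2 and 4 hold 28 and 3; after swapping, the array is [29, 6, 3, 0, 28, 27, 13].
Sweep left to right; for each value list the smaller values that follow it:
29: 6
6: 2
3: 1
0: 0
28: 2
27: 1
13: 0
Sum: 6 + 2 + 1 + 0 + 2 + 1 + 0 = 12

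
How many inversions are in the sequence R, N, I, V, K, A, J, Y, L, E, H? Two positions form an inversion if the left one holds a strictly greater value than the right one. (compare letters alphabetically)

35 out-of-order pairs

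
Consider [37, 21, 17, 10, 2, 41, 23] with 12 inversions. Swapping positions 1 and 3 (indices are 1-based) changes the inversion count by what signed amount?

-3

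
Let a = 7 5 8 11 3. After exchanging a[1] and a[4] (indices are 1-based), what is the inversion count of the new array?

Inversions: 8

Positions 1 and 4 hold 7 and 11; after swapping, the array is [11, 5, 8, 7, 3].
Element-by-element contributions:
11: 4
5: 1
8: 2
7: 1
3: 0
Sum: 4 + 1 + 2 + 1 + 0 = 8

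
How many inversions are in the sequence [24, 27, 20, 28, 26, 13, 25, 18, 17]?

There are 25 inversions.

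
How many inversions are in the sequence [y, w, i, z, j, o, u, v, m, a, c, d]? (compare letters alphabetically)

48

Count, for each position, how many later elements it exceeds:
y → w, i, j, o, u, v, m, a, c, d → 10
w → i, j, o, u, v, m, a, c, d → 9
i → a, c, d → 3
z → j, o, u, v, m, a, c, d → 8
j → a, c, d → 3
o → m, a, c, d → 4
u → m, a, c, d → 4
v → m, a, c, d → 4
m → a, c, d → 3
a → none → 0
c → none → 0
d → none → 0
Sum: 10 + 9 + 3 + 8 + 3 + 4 + 4 + 4 + 3 + 0 + 0 + 0 = 48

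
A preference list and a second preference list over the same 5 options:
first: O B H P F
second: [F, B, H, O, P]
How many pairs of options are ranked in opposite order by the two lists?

6

Assign each item its position (1..5) in the first ordering, then rewrite the second ordering as that position sequence:
positions: O→1, B→2, H→3, P→4, F→5
second ordering as positions: [5, 2, 3, 1, 4]
Discordant pairs = inversions in this position sequence.
5: 2, 3, 1, 4 → 4
2: 1 → 1
3: 1 → 1
1: 0
4: 0
Total: 4 + 1 + 1 + 0 + 0 = 6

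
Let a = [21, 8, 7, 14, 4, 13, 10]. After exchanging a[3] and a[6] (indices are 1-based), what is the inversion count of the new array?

14 inversions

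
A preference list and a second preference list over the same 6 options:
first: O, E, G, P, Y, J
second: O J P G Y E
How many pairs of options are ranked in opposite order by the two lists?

Assign each item its position (1..6) in the first ordering, then rewrite the second ordering as that position sequence:
positions: O→1, E→2, G→3, P→4, Y→5, J→6
second ordering as positions: [1, 6, 4, 3, 5, 2]
Discordant pairs = inversions in this position sequence.
1: 0
6: 4, 3, 5, 2 → 4
4: 3, 2 → 2
3: 2 → 1
5: 2 → 1
2: 0
Total: 0 + 4 + 2 + 1 + 1 + 0 = 8

8 pairs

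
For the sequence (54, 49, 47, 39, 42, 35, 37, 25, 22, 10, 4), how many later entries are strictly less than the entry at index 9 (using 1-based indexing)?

2

The element at index 9 is 22.
Elements after it: 10, 4
Those smaller than 22: 10, 4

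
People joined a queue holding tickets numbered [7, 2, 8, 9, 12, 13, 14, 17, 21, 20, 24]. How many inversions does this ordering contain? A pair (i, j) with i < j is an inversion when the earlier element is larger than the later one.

Out-of-order pairs: 2

Sweep left to right; for each value list the smaller values that follow it:
7 → 2 → 1
2 → none → 0
8 → none → 0
9 → none → 0
12 → none → 0
13 → none → 0
14 → none → 0
17 → none → 0
21 → 20 → 1
20 → none → 0
24 → none → 0
Sum: 1 + 0 + 0 + 0 + 0 + 0 + 0 + 0 + 1 + 0 + 0 = 2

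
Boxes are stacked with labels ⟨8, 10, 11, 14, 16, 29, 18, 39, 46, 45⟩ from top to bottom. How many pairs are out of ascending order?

2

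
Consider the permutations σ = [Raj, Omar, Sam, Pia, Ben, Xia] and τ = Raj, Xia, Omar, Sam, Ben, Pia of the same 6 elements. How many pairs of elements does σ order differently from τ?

5

Assign each item its position (1..6) in the first ordering, then rewrite the second ordering as that position sequence:
positions: Raj→1, Omar→2, Sam→3, Pia→4, Ben→5, Xia→6
second ordering as positions: [1, 6, 2, 3, 5, 4]
Discordant pairs = inversions in this position sequence.
1: 0
6: 2, 3, 5, 4 → 4
2: 0
3: 0
5: 4 → 1
4: 0
Total: 0 + 4 + 0 + 0 + 1 + 0 = 5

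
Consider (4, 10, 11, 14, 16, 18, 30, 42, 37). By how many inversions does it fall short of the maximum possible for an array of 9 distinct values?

35 inversions short

Maximum inversions for 9 distinct elements is C(9, 2) = 9·8/2 = 36.
Current inversions — for each element, count later smaller elements:
4: 0
10: 0
11: 0
14: 0
16: 0
18: 0
30: 0
42: 1
37: 0
Current total: 0 + 0 + 0 + 0 + 0 + 0 + 0 + 1 + 0 = 1
Shortfall: 36 − 1 = 35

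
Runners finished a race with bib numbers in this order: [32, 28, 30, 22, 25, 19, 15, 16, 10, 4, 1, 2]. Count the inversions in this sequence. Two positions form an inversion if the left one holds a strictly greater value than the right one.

Element-by-element contributions:
32 → 28, 30, 22, 25, 19, 15, 16, 10, 4, 1, 2 → 11
28 → 22, 25, 19, 15, 16, 10, 4, 1, 2 → 9
30 → 22, 25, 19, 15, 16, 10, 4, 1, 2 → 9
22 → 19, 15, 16, 10, 4, 1, 2 → 7
25 → 19, 15, 16, 10, 4, 1, 2 → 7
19 → 15, 16, 10, 4, 1, 2 → 6
15 → 10, 4, 1, 2 → 4
16 → 10, 4, 1, 2 → 4
10 → 4, 1, 2 → 3
4 → 1, 2 → 2
1 → none → 0
2 → none → 0
Sum: 11 + 9 + 9 + 7 + 7 + 6 + 4 + 4 + 3 + 2 + 0 + 0 = 62

62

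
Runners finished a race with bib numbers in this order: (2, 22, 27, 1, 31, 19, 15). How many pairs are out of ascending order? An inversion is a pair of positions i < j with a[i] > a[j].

Element-by-element contributions:
2 → 1 → 1
22 → 1, 19, 15 → 3
27 → 1, 19, 15 → 3
1 → none → 0
31 → 19, 15 → 2
19 → 15 → 1
15 → none → 0
Sum: 1 + 3 + 3 + 0 + 2 + 1 + 0 = 10

10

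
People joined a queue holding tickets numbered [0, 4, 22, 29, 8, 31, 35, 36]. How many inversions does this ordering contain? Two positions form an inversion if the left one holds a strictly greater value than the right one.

Sweep left to right; for each value list the smaller values that follow it:
0 → none → 0
4 → none → 0
22 → 8 → 1
29 → 8 → 1
8 → none → 0
31 → none → 0
35 → none → 0
36 → none → 0
Sum: 0 + 0 + 1 + 1 + 0 + 0 + 0 + 0 = 2

2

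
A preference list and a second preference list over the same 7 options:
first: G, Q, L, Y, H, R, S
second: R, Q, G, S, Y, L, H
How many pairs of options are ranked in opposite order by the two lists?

Assign each item its position (1..7) in the first ordering, then rewrite the second ordering as that position sequence:
positions: G→1, Q→2, L→3, Y→4, H→5, R→6, S→7
second ordering as positions: [6, 2, 1, 7, 4, 3, 5]
Discordant pairs = inversions in this position sequence.
6: 2, 1, 4, 3, 5 → 5
2: 1 → 1
1: 0
7: 4, 3, 5 → 3
4: 3 → 1
3: 0
5: 0
Total: 5 + 1 + 0 + 3 + 1 + 0 + 0 = 10

10 pairs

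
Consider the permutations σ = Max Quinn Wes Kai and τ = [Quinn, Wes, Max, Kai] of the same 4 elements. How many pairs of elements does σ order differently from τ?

Assign each item its position (1..4) in the first ordering, then rewrite the second ordering as that position sequence:
positions: Max→1, Quinn→2, Wes→3, Kai→4
second ordering as positions: [2, 3, 1, 4]
Discordant pairs = inversions in this position sequence.
2: 1 → 1
3: 1 → 1
1: 0
4: 0
Total: 1 + 1 + 0 + 0 = 2

2 discordant pairs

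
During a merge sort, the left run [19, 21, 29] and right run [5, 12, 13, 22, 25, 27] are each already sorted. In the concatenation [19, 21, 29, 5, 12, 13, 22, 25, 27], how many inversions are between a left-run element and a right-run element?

For each element r of the right run, count left-run elements greater than r:
r = 5: 19, 21, 29 → 3
r = 12: 19, 21, 29 → 3
r = 13: 19, 21, 29 → 3
r = 22: 29 → 1
r = 25: 29 → 1
r = 27: 29 → 1
Cross-inversions: 3 + 3 + 3 + 1 + 1 + 1 = 12

12 cross-inversions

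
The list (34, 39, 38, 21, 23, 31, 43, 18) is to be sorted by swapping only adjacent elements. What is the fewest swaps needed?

The minimum number of adjacent swaps to sort an array equals its inversion count, since every such swap removes exactly one inversion.
Count inversions — for each element, later elements that are smaller:
34: 21, 23, 31, 18 → 4
39: 38, 21, 23, 31, 18 → 5
38: 21, 23, 31, 18 → 4
21: 18 → 1
23: 18 → 1
31: 18 → 1
43: 18 → 1
18: none → 0
Total inversions: 4 + 5 + 4 + 1 + 1 + 1 + 1 + 0 = 17

There are 17 swaps.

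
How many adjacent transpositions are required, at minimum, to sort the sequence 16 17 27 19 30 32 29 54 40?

Minimum adjacent swaps = number of inversions (each swap of adjacent out-of-order elements removes one inversion and no swap can remove more).
Count inversions — for each element, later elements that are smaller:
16: none → 0
17: none → 0
27: 19 → 1
19: none → 0
30: 29 → 1
32: 29 → 1
29: none → 0
54: 40 → 1
40: none → 0
Total inversions: 0 + 0 + 1 + 0 + 1 + 1 + 0 + 1 + 0 = 4

4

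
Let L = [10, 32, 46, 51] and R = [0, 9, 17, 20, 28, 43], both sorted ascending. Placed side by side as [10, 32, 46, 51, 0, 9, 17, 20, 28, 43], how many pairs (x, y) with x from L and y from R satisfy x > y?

There are 19 cross-inversions.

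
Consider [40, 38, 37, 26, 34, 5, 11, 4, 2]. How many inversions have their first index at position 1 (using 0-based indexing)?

7

The element at index 1 is 38.
Elements after it: 37, 26, 34, 5, 11, 4, 2
Those smaller than 38: 37, 26, 34, 5, 11, 4, 2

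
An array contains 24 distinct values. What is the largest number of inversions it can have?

The maximum occurs when the array is in strictly decreasing order: every one of the C(24, 2) pairs is inverted.
C(24, 2) = 24·23/2 = 276

276 inversions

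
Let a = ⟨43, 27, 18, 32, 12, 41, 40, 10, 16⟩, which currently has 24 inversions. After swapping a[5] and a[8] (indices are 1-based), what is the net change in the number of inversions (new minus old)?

Positions 5 and 8 hold 12 and 10; after swapping, the array is [43, 27, 18, 32, 10, 41, 40, 12, 16].
Element-by-element contributions:
43 → 27, 18, 32, 10, 41, 40, 12, 16 → 8
27 → 18, 10, 12, 16 → 4
18 → 10, 12, 16 → 3
32 → 10, 12, 16 → 3
10 → none → 0
41 → 40, 12, 16 → 3
40 → 12, 16 → 2
12 → none → 0
16 → none → 0
Sum: 8 + 4 + 3 + 3 + 0 + 3 + 2 + 0 + 0 = 23
Change: 23 − 24 = -1

-1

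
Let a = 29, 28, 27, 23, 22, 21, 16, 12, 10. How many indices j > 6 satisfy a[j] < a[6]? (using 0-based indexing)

The element at index 6 is 16.
Elements after it: 12, 10
Those smaller than 16: 12, 10

2 such elements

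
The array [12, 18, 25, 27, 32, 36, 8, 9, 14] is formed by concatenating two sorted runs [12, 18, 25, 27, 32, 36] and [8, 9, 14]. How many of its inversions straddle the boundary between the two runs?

For each element r of the right run, count left-run elements greater than r:
r = 8: 12, 18, 25, 27, 32, 36 → 6
r = 9: 12, 18, 25, 27, 32, 36 → 6
r = 14: 18, 25, 27, 32, 36 → 5
Cross-inversions: 6 + 6 + 5 = 17

There are 17 split inversions.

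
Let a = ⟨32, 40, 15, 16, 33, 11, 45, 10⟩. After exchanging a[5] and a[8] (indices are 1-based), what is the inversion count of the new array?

14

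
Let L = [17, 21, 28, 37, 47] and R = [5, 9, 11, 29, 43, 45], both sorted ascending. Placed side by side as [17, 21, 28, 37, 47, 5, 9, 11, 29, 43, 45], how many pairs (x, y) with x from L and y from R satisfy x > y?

There are 19 split inversions.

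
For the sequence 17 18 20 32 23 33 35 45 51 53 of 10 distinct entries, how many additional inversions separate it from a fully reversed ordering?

Maximum inversions for 10 distinct elements is C(10, 2) = 10·9/2 = 45.
Current inversions — for each element, count later smaller elements:
17: 0
18: 0
20: 0
32: 1
23: 0
33: 0
35: 0
45: 0
51: 0
53: 0
Current total: 0 + 0 + 0 + 1 + 0 + 0 + 0 + 0 + 0 + 0 = 1
Shortfall: 45 − 1 = 44

44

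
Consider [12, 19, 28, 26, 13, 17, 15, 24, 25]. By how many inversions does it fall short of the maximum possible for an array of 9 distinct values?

21 inversions short

Maximum inversions for 9 distinct elements is C(9, 2) = 9·8/2 = 36.
Current inversions — for each element, count later smaller elements:
12: 0
19: 3
28: 6
26: 5
13: 0
17: 1
15: 0
24: 0
25: 0
Current total: 0 + 3 + 6 + 5 + 0 + 1 + 0 + 0 + 0 = 15
Shortfall: 36 − 15 = 21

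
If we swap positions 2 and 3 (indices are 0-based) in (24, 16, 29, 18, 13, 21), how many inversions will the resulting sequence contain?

Positions 2 and 3 hold 29 and 18; after swapping, the array is [24, 16, 18, 29, 13, 21].
Element-by-element contributions:
24 → 16, 18, 13, 21 → 4
16 → 13 → 1
18 → 13 → 1
29 → 13, 21 → 2
13 → none → 0
21 → none → 0
Sum: 4 + 1 + 1 + 2 + 0 + 0 = 8

Inversions: 8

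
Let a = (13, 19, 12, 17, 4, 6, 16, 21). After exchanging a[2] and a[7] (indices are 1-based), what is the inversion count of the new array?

10

Positions 2 and 7 hold 19 and 16; after swapping, the array is [13, 16, 12, 17, 4, 6, 19, 21].
Count, for each position, how many later elements it exceeds:
13 → 12, 4, 6 → 3
16 → 12, 4, 6 → 3
12 → 4, 6 → 2
17 → 4, 6 → 2
4 → none → 0
6 → none → 0
19 → none → 0
21 → none → 0
Sum: 3 + 3 + 2 + 2 + 0 + 0 + 0 + 0 = 10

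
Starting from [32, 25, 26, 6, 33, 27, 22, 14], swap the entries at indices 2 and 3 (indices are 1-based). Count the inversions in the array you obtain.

There are 19 inversions.

Positions 2 and 3 hold 25 and 26; after swapping, the array is [32, 26, 25, 6, 33, 27, 22, 14].
Element-by-element contributions:
32: 6
26: 4
25: 3
6: 0
33: 3
27: 2
22: 1
14: 0
Sum: 6 + 4 + 3 + 0 + 3 + 2 + 1 + 0 = 19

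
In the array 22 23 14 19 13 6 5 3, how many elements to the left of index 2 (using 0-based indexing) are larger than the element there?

2 such elements

The element at index 2 is 14.
Elements before it: 22, 23
Those larger than 14: 22, 23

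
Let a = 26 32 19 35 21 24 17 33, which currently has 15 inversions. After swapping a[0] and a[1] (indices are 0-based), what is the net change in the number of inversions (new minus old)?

Positions 0 and 1 hold 26 and 32; after swapping, the array is [32, 26, 19, 35, 21, 24, 17, 33].
Element-by-element contributions:
32: 5
26: 4
19: 1
35: 4
21: 1
24: 1
17: 0
33: 0
Sum: 5 + 4 + 1 + 4 + 1 + 1 + 0 + 0 = 16
Change: 16 − 15 = +1

+1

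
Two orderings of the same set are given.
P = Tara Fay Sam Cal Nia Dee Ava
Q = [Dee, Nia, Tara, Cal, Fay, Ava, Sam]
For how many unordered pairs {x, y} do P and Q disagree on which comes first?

12

Assign each item its position (1..7) in the first ordering, then rewrite the second ordering as that position sequence:
positions: Tara→1, Fay→2, Sam→3, Cal→4, Nia→5, Dee→6, Ava→7
second ordering as positions: [6, 5, 1, 4, 2, 7, 3]
Discordant pairs = inversions in this position sequence.
6: 5, 1, 4, 2, 3 → 5
5: 1, 4, 2, 3 → 4
1: 0
4: 2, 3 → 2
2: 0
7: 3 → 1
3: 0
Total: 5 + 4 + 0 + 2 + 0 + 1 + 0 = 12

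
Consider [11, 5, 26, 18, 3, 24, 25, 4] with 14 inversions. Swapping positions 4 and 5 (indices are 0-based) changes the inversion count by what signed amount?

+1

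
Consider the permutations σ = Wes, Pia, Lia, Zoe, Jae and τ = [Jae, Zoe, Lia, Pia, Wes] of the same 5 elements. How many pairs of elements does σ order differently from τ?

There are 10 discordant pairs.

Assign each item its position (1..5) in the first ordering, then rewrite the second ordering as that position sequence:
positions: Wes→1, Pia→2, Lia→3, Zoe→4, Jae→5
second ordering as positions: [5, 4, 3, 2, 1]
Discordant pairs = inversions in this position sequence.
5: 4, 3, 2, 1 → 4
4: 3, 2, 1 → 3
3: 2, 1 → 2
2: 1 → 1
1: 0
Total: 4 + 3 + 2 + 1 + 0 = 10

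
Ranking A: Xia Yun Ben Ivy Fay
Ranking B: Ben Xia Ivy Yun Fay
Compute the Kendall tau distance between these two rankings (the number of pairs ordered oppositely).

Assign each item its position (1..5) in the first ordering, then rewrite the second ordering as that position sequence:
positions: Xia→1, Yun→2, Ben→3, Ivy→4, Fay→5
second ordering as positions: [3, 1, 4, 2, 5]
Discordant pairs = inversions in this position sequence.
3: 1, 2 → 2
1: 0
4: 2 → 1
2: 0
5: 0
Total: 2 + 0 + 1 + 0 + 0 = 3

3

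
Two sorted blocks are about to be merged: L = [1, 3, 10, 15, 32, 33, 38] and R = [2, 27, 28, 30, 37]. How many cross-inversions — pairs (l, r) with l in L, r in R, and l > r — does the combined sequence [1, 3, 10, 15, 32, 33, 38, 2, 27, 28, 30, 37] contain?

16 split inversions

Count, for every r in R, how many entries of L exceed r:
r = 2: 3, 10, 15, 32, 33, 38 → 6
r = 27: 32, 33, 38 → 3
r = 28: 32, 33, 38 → 3
r = 30: 32, 33, 38 → 3
r = 37: 38 → 1
Cross-inversions: 6 + 3 + 3 + 3 + 1 = 16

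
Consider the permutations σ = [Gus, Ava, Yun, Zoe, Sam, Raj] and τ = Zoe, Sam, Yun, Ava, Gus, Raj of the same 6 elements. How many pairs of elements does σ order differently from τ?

9 discordant pairs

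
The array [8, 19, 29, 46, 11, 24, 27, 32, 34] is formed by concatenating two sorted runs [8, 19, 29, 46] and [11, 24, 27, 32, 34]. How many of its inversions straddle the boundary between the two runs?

9 split inversions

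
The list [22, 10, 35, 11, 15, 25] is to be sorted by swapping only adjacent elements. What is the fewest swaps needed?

6 swaps

Minimum adjacent swaps = number of inversions (each swap of adjacent out-of-order elements removes one inversion and no swap can remove more).
Count inversions — for each element, later elements that are smaller:
22: 10, 11, 15 → 3
10: none → 0
35: 11, 15, 25 → 3
11: none → 0
15: none → 0
25: none → 0
Total inversions: 3 + 0 + 3 + 0 + 0 + 0 = 6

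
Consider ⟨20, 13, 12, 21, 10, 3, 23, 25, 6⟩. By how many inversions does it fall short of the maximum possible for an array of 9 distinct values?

Maximum inversions for 9 distinct elements is C(9, 2) = 9·8/2 = 36.
Current inversions — for each element, count later smaller elements:
20: 5
13: 4
12: 3
21: 3
10: 2
3: 0
23: 1
25: 1
6: 0
Current total: 5 + 4 + 3 + 3 + 2 + 0 + 1 + 1 + 0 = 19
Shortfall: 36 − 19 = 17

17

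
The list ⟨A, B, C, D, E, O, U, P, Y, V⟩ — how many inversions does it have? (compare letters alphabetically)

2 inversions

Sweep left to right; for each value list the smaller values that follow it:
A → none → 0
B → none → 0
C → none → 0
D → none → 0
E → none → 0
O → none → 0
U → P → 1
P → none → 0
Y → V → 1
V → none → 0
Sum: 0 + 0 + 0 + 0 + 0 + 0 + 1 + 0 + 1 + 0 = 2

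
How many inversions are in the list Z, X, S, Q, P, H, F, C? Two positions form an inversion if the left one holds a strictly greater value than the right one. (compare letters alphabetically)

For each element, count later entries that are smaller:
Z: 7
X: 6
S: 5
Q: 4
P: 3
H: 2
F: 1
C: 0
Sum: 7 + 6 + 5 + 4 + 3 + 2 + 1 + 0 = 28

28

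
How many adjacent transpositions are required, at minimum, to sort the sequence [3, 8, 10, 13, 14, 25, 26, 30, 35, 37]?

0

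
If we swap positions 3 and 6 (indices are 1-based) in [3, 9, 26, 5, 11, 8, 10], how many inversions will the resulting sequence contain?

Positions 3 and 6 hold 26 and 8; after swapping, the array is [3, 9, 8, 5, 11, 26, 10].
Count, for each position, how many later elements it exceeds:
3: 0
9: 2
8: 1
5: 0
11: 1
26: 1
10: 0
Sum: 0 + 2 + 1 + 0 + 1 + 1 + 0 = 5

5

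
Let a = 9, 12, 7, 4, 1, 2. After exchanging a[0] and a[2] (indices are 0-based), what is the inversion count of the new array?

12 inversions

Positions 0 and 2 hold 9 and 7; after swapping, the array is [7, 12, 9, 4, 1, 2].
Element-by-element contributions:
7 → 4, 1, 2 → 3
12 → 9, 4, 1, 2 → 4
9 → 4, 1, 2 → 3
4 → 1, 2 → 2
1 → none → 0
2 → none → 0
Sum: 3 + 4 + 3 + 2 + 0 + 0 = 12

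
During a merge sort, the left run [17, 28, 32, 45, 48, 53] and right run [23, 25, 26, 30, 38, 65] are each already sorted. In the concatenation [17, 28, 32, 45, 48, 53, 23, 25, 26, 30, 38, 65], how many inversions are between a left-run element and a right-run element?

22

Take each right-half value and tally the left-half values above it:
r = 23: 28, 32, 45, 48, 53 → 5
r = 25: 28, 32, 45, 48, 53 → 5
r = 26: 28, 32, 45, 48, 53 → 5
r = 30: 32, 45, 48, 53 → 4
r = 38: 45, 48, 53 → 3
r = 65: none → 0
Cross-inversions: 5 + 5 + 5 + 4 + 3 + 0 = 22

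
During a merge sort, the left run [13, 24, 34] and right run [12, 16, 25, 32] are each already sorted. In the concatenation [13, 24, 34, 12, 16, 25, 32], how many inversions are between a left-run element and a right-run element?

7 split inversions

Count, for every r in R, how many entries of L exceed r:
r = 12: 13, 24, 34 → 3
r = 16: 24, 34 → 2
r = 25: 34 → 1
r = 32: 34 → 1
Cross-inversions: 3 + 2 + 1 + 1 = 7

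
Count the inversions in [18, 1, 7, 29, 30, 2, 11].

9 inversions

For each element, count later entries that are smaller:
18: 4
1: 0
7: 1
29: 2
30: 2
2: 0
11: 0
Sum: 4 + 0 + 1 + 2 + 2 + 0 + 0 = 9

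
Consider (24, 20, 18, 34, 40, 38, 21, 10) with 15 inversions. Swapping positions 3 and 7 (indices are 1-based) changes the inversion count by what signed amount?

+1

Positions 3 and 7 hold 18 and 21; after swapping, the array is [24, 20, 21, 34, 40, 38, 18, 10].
Element-by-element contributions:
24 → 20, 21, 18, 10 → 4
20 → 18, 10 → 2
21 → 18, 10 → 2
34 → 18, 10 → 2
40 → 38, 18, 10 → 3
38 → 18, 10 → 2
18 → 10 → 1
10 → none → 0
Sum: 4 + 2 + 2 + 2 + 3 + 2 + 1 + 0 = 16
Change: 16 − 15 = +1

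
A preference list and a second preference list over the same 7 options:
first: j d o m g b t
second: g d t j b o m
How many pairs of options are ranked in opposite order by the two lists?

11

Assign each item its position (1..7) in the first ordering, then rewrite the second ordering as that position sequence:
positions: j→1, d→2, o→3, m→4, g→5, b→6, t→7
second ordering as positions: [5, 2, 7, 1, 6, 3, 4]
Discordant pairs = inversions in this position sequence.
5: 2, 1, 3, 4 → 4
2: 1 → 1
7: 1, 6, 3, 4 → 4
1: 0
6: 3, 4 → 2
3: 0
4: 0
Total: 4 + 1 + 4 + 0 + 2 + 0 + 0 = 11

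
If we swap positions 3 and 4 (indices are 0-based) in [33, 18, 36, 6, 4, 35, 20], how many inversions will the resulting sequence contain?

Positions 3 and 4 hold 6 and 4; after swapping, the array is [33, 18, 36, 4, 6, 35, 20].
Count, for each position, how many later elements it exceeds:
33: 4
18: 2
36: 4
4: 0
6: 0
35: 1
20: 0
Sum: 4 + 2 + 4 + 0 + 0 + 1 + 0 = 11

11 inversions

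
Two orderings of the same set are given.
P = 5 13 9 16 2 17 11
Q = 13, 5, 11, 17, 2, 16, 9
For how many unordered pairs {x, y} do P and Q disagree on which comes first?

Assign each item its position (1..7) in the first ordering, then rewrite the second ordering as that position sequence:
positions: 5→1, 13→2, 9→3, 16→4, 2→5, 17→6, 11→7
second ordering as positions: [2, 1, 7, 6, 5, 4, 3]
Discordant pairs = inversions in this position sequence.
2: 1 → 1
1: 0
7: 6, 5, 4, 3 → 4
6: 5, 4, 3 → 3
5: 4, 3 → 2
4: 3 → 1
3: 0
Total: 1 + 0 + 4 + 3 + 2 + 1 + 0 = 11

Disagreeing pairs: 11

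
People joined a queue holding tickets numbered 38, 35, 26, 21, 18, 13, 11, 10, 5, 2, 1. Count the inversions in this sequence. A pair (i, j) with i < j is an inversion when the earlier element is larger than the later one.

There are 55 inversions.

Element-by-element contributions:
38 → 35, 26, 21, 18, 13, 11, 10, 5, 2, 1 → 10
35 → 26, 21, 18, 13, 11, 10, 5, 2, 1 → 9
26 → 21, 18, 13, 11, 10, 5, 2, 1 → 8
21 → 18, 13, 11, 10, 5, 2, 1 → 7
18 → 13, 11, 10, 5, 2, 1 → 6
13 → 11, 10, 5, 2, 1 → 5
11 → 10, 5, 2, 1 → 4
10 → 5, 2, 1 → 3
5 → 2, 1 → 2
2 → 1 → 1
1 → none → 0
Sum: 10 + 9 + 8 + 7 + 6 + 5 + 4 + 3 + 2 + 1 + 0 = 55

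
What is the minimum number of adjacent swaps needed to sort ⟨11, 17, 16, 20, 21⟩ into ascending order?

Minimum adjacent swaps = number of inversions (each swap of adjacent out-of-order elements removes one inversion and no swap can remove more).
Count inversions — for each element, later elements that are smaller:
11: none → 0
17: 16 → 1
16: none → 0
20: none → 0
21: none → 0
Total inversions: 0 + 1 + 0 + 0 + 0 = 1

1 swap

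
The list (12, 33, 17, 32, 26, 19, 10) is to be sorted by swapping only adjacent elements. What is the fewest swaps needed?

There are 13 adjacent swaps.

Each adjacent swap fixes exactly one inversion, so the minimum swap count equals the number of inversions.
Count inversions — for each element, later elements that are smaller:
12: 10 → 1
33: 17, 32, 26, 19, 10 → 5
17: 10 → 1
32: 26, 19, 10 → 3
26: 19, 10 → 2
19: 10 → 1
10: none → 0
Total inversions: 1 + 5 + 1 + 3 + 2 + 1 + 0 = 13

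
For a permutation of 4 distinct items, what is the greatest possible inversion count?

6

The maximum occurs when the array is in strictly decreasing order: every one of the C(4, 2) pairs is inverted.
C(4, 2) = 4·3/2 = 6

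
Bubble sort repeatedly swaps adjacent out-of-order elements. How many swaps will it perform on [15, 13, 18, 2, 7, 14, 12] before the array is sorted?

13

Each adjacent swap fixes exactly one inversion, so the minimum swap count equals the number of inversions.
Count inversions — for each element, later elements that are smaller:
15: 13, 2, 7, 14, 12 → 5
13: 2, 7, 12 → 3
18: 2, 7, 14, 12 → 4
2: none → 0
7: none → 0
14: 12 → 1
12: none → 0
Total inversions: 5 + 3 + 4 + 0 + 0 + 1 + 0 = 13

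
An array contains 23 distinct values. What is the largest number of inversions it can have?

253 inversions

A reversed (strictly descending) arrangement makes every pair an inversion, giving C(23, 2) inversions.
C(23, 2) = 23·22/2 = 253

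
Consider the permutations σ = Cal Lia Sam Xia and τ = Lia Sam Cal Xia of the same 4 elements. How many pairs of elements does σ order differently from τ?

2

Assign each item its position (1..4) in the first ordering, then rewrite the second ordering as that position sequence:
positions: Cal→1, Lia→2, Sam→3, Xia→4
second ordering as positions: [2, 3, 1, 4]
Discordant pairs = inversions in this position sequence.
2: 1 → 1
3: 1 → 1
1: 0
4: 0
Total: 1 + 1 + 0 + 0 = 2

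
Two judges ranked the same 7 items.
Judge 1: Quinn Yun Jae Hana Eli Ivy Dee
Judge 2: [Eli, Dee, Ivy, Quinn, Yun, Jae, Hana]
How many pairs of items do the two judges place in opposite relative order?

Assign each item its position (1..7) in the first ordering, then rewrite the second ordering as that position sequence:
positions: Quinn→1, Yun→2, Jae→3, Hana→4, Eli→5, Ivy→6, Dee→7
second ordering as positions: [5, 7, 6, 1, 2, 3, 4]
Discordant pairs = inversions in this position sequence.
5: 1, 2, 3, 4 → 4
7: 6, 1, 2, 3, 4 → 5
6: 1, 2, 3, 4 → 4
1: 0
2: 0
3: 0
4: 0
Total: 4 + 5 + 4 + 0 + 0 + 0 + 0 = 13

13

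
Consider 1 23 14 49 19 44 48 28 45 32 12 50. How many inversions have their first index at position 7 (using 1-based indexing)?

The element at index 7 is 48.
Elements after it: 28, 45, 32, 12, 50
Those smaller than 48: 28, 45, 32, 12

4 such elements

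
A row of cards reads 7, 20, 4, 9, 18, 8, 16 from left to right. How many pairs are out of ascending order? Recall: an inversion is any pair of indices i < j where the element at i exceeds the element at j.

Count, for each position, how many later elements it exceeds:
7 → 4 → 1
20 → 4, 9, 18, 8, 16 → 5
4 → none → 0
9 → 8 → 1
18 → 8, 16 → 2
8 → none → 0
16 → none → 0
Sum: 1 + 5 + 0 + 1 + 2 + 0 + 0 = 9

9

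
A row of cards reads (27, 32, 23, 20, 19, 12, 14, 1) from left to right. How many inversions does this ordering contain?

26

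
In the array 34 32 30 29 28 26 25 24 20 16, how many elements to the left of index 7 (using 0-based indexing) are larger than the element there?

The element at index 7 is 24.
Elements before it: 34, 32, 30, 29, 28, 26, 25
Those larger than 24: 34, 32, 30, 29, 28, 26, 25

7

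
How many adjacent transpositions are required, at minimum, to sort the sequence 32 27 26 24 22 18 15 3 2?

36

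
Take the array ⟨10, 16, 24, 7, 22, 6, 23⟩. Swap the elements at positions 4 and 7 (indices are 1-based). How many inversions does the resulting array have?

Positions 4 and 7 hold 7 and 23; after swapping, the array is [10, 16, 24, 23, 22, 6, 7].
Element-by-element contributions:
10 → 6, 7 → 2
16 → 6, 7 → 2
24 → 23, 22, 6, 7 → 4
23 → 22, 6, 7 → 3
22 → 6, 7 → 2
6 → none → 0
7 → none → 0
Sum: 2 + 2 + 4 + 3 + 2 + 0 + 0 = 13

13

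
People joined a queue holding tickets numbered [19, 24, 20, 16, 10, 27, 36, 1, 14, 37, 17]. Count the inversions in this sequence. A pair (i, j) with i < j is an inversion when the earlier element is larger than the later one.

Out-of-order pairs: 27

For each element, count later entries that are smaller:
19 → 16, 10, 1, 14, 17 → 5
24 → 20, 16, 10, 1, 14, 17 → 6
20 → 16, 10, 1, 14, 17 → 5
16 → 10, 1, 14 → 3
10 → 1 → 1
27 → 1, 14, 17 → 3
36 → 1, 14, 17 → 3
1 → none → 0
14 → none → 0
37 → 17 → 1
17 → none → 0
Sum: 5 + 6 + 5 + 3 + 1 + 3 + 3 + 0 + 0 + 1 + 0 = 27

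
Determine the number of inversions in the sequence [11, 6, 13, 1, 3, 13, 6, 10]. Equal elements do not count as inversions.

13 inversions

For each element, count later entries that are smaller:
11 → 6, 1, 3, 6, 10 → 5
6 → 1, 3 → 2
13 → 1, 3, 6, 10 → 4
1 → none → 0
3 → none → 0
13 → 6, 10 → 2
6 → none → 0
10 → none → 0
Sum: 5 + 2 + 4 + 0 + 0 + 2 + 0 + 0 = 13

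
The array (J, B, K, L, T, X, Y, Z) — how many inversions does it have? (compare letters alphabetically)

1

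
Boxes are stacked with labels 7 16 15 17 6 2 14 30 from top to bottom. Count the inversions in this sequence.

There are 13 out-of-order pairs.

Count, for each position, how many later elements it exceeds:
7 → 6, 2 → 2
16 → 15, 6, 2, 14 → 4
15 → 6, 2, 14 → 3
17 → 6, 2, 14 → 3
6 → 2 → 1
2 → none → 0
14 → none → 0
30 → none → 0
Sum: 2 + 4 + 3 + 3 + 1 + 0 + 0 + 0 = 13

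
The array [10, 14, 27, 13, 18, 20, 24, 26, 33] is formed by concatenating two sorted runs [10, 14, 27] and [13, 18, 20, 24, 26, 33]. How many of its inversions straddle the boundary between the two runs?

6 split inversions

Count, for every r in R, how many entries of L exceed r:
r = 13: 14, 27 → 2
r = 18: 27 → 1
r = 20: 27 → 1
r = 24: 27 → 1
r = 26: 27 → 1
r = 33: none → 0
Cross-inversions: 2 + 1 + 1 + 1 + 1 + 0 = 6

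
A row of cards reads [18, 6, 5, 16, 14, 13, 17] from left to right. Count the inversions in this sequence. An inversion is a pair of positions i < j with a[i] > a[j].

10

For each element, count later entries that are smaller:
18 → 6, 5, 16, 14, 13, 17 → 6
6 → 5 → 1
5 → none → 0
16 → 14, 13 → 2
14 → 13 → 1
13 → none → 0
17 → none → 0
Sum: 6 + 1 + 0 + 2 + 1 + 0 + 0 = 10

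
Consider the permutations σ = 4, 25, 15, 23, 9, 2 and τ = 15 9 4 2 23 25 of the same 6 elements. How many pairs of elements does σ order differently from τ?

Assign each item its position (1..6) in the first ordering, then rewrite the second ordering as that position sequence:
positions: 4→1, 25→2, 15→3, 23→4, 9→5, 2→6
second ordering as positions: [3, 5, 1, 6, 4, 2]
Discordant pairs = inversions in this position sequence.
3: 1, 2 → 2
5: 1, 4, 2 → 3
1: 0
6: 4, 2 → 2
4: 2 → 1
2: 0
Total: 2 + 3 + 0 + 2 + 1 + 0 = 8

8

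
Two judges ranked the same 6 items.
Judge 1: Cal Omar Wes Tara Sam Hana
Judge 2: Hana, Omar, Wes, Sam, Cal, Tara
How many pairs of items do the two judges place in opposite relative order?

Discordant pairs: 9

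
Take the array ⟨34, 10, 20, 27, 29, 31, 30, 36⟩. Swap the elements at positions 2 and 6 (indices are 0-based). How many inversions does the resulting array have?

Positions 2 and 6 hold 20 and 30; after swapping, the array is [34, 10, 30, 27, 29, 31, 20, 36].
Count, for each position, how many later elements it exceeds:
34 → 10, 30, 27, 29, 31, 20 → 6
10 → none → 0
30 → 27, 29, 20 → 3
27 → 20 → 1
29 → 20 → 1
31 → 20 → 1
20 → none → 0
36 → none → 0
Sum: 6 + 0 + 3 + 1 + 1 + 1 + 0 + 0 = 12

12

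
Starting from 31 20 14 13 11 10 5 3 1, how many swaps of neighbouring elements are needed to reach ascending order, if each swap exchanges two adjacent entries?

Minimum adjacent swaps = number of inversions (each swap of adjacent out-of-order elements removes one inversion and no swap can remove more).
Count inversions — for each element, later elements that are smaller:
31: 20, 14, 13, 11, 10, 5, 3, 1 → 8
20: 14, 13, 11, 10, 5, 3, 1 → 7
14: 13, 11, 10, 5, 3, 1 → 6
13: 11, 10, 5, 3, 1 → 5
11: 10, 5, 3, 1 → 4
10: 5, 3, 1 → 3
5: 3, 1 → 2
3: 1 → 1
1: none → 0
Total inversions: 8 + 7 + 6 + 5 + 4 + 3 + 2 + 1 + 0 = 36

36 adjacent swaps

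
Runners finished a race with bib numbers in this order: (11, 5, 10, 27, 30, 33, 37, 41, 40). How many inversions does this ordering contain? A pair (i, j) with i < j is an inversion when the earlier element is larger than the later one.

3

Count, for each position, how many later elements it exceeds:
11: 2
5: 0
10: 0
27: 0
30: 0
33: 0
37: 0
41: 1
40: 0
Sum: 2 + 0 + 0 + 0 + 0 + 0 + 0 + 1 + 0 = 3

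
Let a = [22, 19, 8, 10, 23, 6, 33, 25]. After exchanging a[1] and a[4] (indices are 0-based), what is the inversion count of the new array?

12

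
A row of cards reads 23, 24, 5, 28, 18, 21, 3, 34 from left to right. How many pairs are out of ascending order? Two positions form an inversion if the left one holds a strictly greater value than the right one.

14

Sweep left to right; for each value list the smaller values that follow it:
23: 4
24: 4
5: 1
28: 3
18: 1
21: 1
3: 0
34: 0
Sum: 4 + 4 + 1 + 3 + 1 + 1 + 0 + 0 = 14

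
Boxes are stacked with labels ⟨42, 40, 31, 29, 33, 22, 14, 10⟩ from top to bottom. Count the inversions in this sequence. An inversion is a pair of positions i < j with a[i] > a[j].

Element-by-element contributions:
42: 7
40: 6
31: 4
29: 3
33: 3
22: 2
14: 1
10: 0
Sum: 7 + 6 + 4 + 3 + 3 + 2 + 1 + 0 = 26

26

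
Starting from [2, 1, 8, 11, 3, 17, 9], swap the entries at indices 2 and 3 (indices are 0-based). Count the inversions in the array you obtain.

6

Positions 2 and 3 hold 8 and 11; after swapping, the array is [2, 1, 11, 8, 3, 17, 9].
Element-by-element contributions:
2: 1
1: 0
11: 3
8: 1
3: 0
17: 1
9: 0
Sum: 1 + 0 + 3 + 1 + 0 + 1 + 0 = 6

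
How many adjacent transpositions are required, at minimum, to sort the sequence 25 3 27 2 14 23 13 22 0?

Each adjacent swap fixes exactly one inversion, so the minimum swap count equals the number of inversions.
Count inversions — for each element, later elements that are smaller:
25: 3, 2, 14, 23, 13, 22, 0 → 7
3: 2, 0 → 2
27: 2, 14, 23, 13, 22, 0 → 6
2: 0 → 1
14: 13, 0 → 2
23: 13, 22, 0 → 3
13: 0 → 1
22: 0 → 1
0: none → 0
Total inversions: 7 + 2 + 6 + 1 + 2 + 3 + 1 + 1 + 0 = 23

There are 23 adjacent swaps.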